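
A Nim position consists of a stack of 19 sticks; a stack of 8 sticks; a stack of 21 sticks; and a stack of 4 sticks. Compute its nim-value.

10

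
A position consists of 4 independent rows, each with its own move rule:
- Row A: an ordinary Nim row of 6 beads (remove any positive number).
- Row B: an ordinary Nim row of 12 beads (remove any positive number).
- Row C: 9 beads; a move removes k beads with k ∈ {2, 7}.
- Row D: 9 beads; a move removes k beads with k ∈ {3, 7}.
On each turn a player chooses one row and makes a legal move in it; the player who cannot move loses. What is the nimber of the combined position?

Row A is a plain Nim row of size 6, so its Grundy value is 6.
Row B is a plain Nim row of size 12, so its Grundy value is 12.
Grundy values for row C (subtraction set {2, 7}):
g(0) = mex{} = 0
g(1) = mex{} = 0
g(2) = mex{0} = 1
g(3) = mex{0} = 1
g(4) = mex{1} = 0
g(5) = mex{1} = 0
g(6) = mex{0} = 1
g(7) = mex{0} = 1
g(8) = mex{0,1} = 2
g(9) = mex{1} = 0
So g(9) = 0.
For row D, compute g(0), g(1), … with moves {3, 7}:
g(0) = mex{} = 0
g(1) = mex{} = 0
g(2) = mex{} = 0
g(3) = mex{0} = 1
g(4) = mex{0} = 1
g(5) = mex{0} = 1
g(6) = mex{1} = 0
g(7) = mex{0,1} = 2
g(8) = mex{0,1} = 2
g(9) = mex{0} = 1
So g(9) = 1.
The value of a disjunctive sum is the nim-sum of the parts.
Combined value = 6 XOR 12 XOR 0 XOR 1 = 11.

11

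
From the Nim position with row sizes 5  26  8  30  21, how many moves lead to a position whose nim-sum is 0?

3

Nim-sum: 5 ⊕ 26 ⊕ 8 ⊕ 30 ⊕ 21 = 28.
The overall nim-sum is X = 28. A row of size p has a winning move iff p XOR X < p (reduce it to p XOR X).
  5: 5 XOR 28 = 25 ≥ 5 — no move.
  26: 26 XOR 28 = 6 < 26 — winning move (to 6).
  8: 8 XOR 28 = 20 ≥ 8 — no move.
  30: 30 XOR 28 = 2 < 30 — winning move (to 2).
  21: 21 XOR 28 = 9 < 21 — winning move (to 9).
That gives 3 winning moves.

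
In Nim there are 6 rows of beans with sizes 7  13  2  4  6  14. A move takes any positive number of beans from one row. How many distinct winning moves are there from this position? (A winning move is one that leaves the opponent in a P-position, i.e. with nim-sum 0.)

Write each in binary and XOR column by column:
  0111  (7)
  1101  (13)
  0010  (2)
  0100  (4)
  0110  (6)
  1110  (14)
  ----
  0100  (4)
The overall nim-sum is X = 4. A row of size p has a winning move iff p XOR X < p (reduce it to p XOR X).
  7: 7 XOR 4 = 3 < 7 — winning move (to 3).
  13: 13 XOR 4 = 9 < 13 — winning move (to 9).
  2: 2 XOR 4 = 6 ≥ 2 — no move.
  4: 4 XOR 4 = 0 < 4 — winning move (to 0).
  6: 6 XOR 4 = 2 < 6 — winning move (to 2).
  14: 14 XOR 4 = 10 < 14 — winning move (to 10).
That gives 5 winning moves.

5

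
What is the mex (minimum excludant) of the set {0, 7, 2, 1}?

3

The values 0, 1, 2 are all present; 3 is the first non-negative integer missing from the set.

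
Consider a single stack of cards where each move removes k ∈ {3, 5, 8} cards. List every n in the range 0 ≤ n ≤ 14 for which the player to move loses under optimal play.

0, 1, 2, 11, 12, 13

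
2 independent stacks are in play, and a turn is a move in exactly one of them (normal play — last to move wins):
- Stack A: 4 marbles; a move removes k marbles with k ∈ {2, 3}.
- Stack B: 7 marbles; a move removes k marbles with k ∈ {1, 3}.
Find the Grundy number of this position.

3

Grundy values for stack A (subtraction set {2, 3}):
g(0) = mex{} = 0
g(1) = mex{} = 0
g(2) = mex{0} = 1
g(3) = mex{0} = 1
g(4) = mex{0,1} = 2
So g(4) = 2.
Build the Grundy sequence for stack B with g(k) = mex{g(k−s) : s ∈ {1, 3}, s ≤ k}:
g(0) = mex{} = 0
g(1) = mex{0} = 1
g(2) = mex{1} = 0
g(3) = mex{0} = 1
g(4) = mex{1} = 0
g(5) = mex{0} = 1
g(6) = mex{1} = 0
g(7) = mex{0} = 1
So g(7) = 1.
The value of a disjunctive sum is the nim-sum of the parts.
Combined value = 2 ⊕ 1 = 3.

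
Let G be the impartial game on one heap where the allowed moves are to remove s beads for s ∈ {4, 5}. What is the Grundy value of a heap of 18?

0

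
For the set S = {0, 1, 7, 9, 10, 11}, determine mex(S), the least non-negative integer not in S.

The values 0, 1 are all present; 2 is the first non-negative integer missing from the set.

2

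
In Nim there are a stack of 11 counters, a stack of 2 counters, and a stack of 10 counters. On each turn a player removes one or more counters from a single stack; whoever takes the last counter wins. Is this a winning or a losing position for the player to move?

Nim-sum: 11 ^ 2 ^ 10 = 3.
The nim-sum is 3 ≠ 0, so this is an N-position: the player to move can win.

Winning position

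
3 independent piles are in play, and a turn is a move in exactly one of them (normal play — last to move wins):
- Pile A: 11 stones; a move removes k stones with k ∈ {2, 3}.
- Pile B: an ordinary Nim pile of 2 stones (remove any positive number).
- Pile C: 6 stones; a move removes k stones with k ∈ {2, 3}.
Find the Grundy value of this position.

2

Build the Grundy sequence for pile A with g(k) = mex{g(k−s) : s ∈ {2, 3}, s ≤ k}:
g(0) = mex{} = 0
g(1) = mex{} = 0
g(2) = mex{0} = 1
g(3) = mex{0} = 1
g(4) = mex{0,1} = 2
g(5) = mex{1} = 0
g(6) = mex{1,2} = 0
g(7) = mex{0,2} = 1
g(8) = mex{0} = 1
g(9) = mex{0,1} = 2
g(10) = mex{1} = 0
g(11) = mex{1,2} = 0
So g(11) = 0.
Pile B is a plain Nim pile of size 2, so its Grundy value is 2.
For pile C, compute g(0), g(1), … with moves {2, 3}:
g(0) = mex{} = 0
g(1) = mex{} = 0
g(2) = mex{0} = 1
g(3) = mex{0} = 1
g(4) = mex{0,1} = 2
g(5) = mex{1} = 0
g(6) = mex{1,2} = 0
So g(6) = 0.
The value of a disjunctive sum is the nim-sum of the parts.
Combined value = 0 XOR 2 XOR 0 = 2.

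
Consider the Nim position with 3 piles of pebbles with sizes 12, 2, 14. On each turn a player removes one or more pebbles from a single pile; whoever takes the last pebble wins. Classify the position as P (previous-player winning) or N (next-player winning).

P-position

Nim-sum: 12 ⊕ 2 ⊕ 14 = 0.
The nim-sum is 0, so this is a P-position: the player to move is in a losing position under optimal play.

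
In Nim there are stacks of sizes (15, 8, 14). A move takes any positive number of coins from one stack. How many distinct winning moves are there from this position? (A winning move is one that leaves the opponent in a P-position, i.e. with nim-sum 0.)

Nim-sum: 15 ^ 8 ^ 14 = 9.
The overall nim-sum is X = 9. A stack of size p has a winning move iff p XOR X < p (reduce it to p XOR X).
  15: 15 XOR 9 = 6 < 15 — winning move (to 6).
  8: 8 XOR 9 = 1 < 8 — winning move (to 1).
  14: 14 XOR 9 = 7 < 14 — winning move (to 7).
That gives 3 winning moves.

3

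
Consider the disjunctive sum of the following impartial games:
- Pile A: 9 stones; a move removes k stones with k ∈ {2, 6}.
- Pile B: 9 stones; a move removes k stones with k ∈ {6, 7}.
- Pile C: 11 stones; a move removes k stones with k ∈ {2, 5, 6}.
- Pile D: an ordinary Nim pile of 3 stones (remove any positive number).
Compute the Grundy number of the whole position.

2

For pile A, compute g(0), g(1), … with moves {2, 6}:
k:     0  1  2  3  4  5  6  7  8  9
g(k):  0  0  1  1  0  0  1  1  0  0
So g(9) = 0.
Build the Grundy sequence for pile B with g(k) = mex{g(k−s) : s ∈ {6, 7}, s ≤ k}:
g(0) = mex{} = 0
g(1) = mex{} = 0
g(2) = mex{} = 0
g(3) = mex{} = 0
g(4) = mex{} = 0
g(5) = mex{} = 0
g(6) = mex{0} = 1
g(7) = mex{0} = 1
g(8) = mex{0} = 1
g(9) = mex{0} = 1
So g(9) = 1.
Build the Grundy sequence for pile C with g(k) = mex{g(k−s) : s ∈ {2, 5, 6}, s ≤ k}:
k:     0  1  2  3  4  5  6  7  8  9 10 11
g(k):  0  0  1  1  0  2  1  3  0  2  1  0
So g(11) = 0.
Pile D is a plain Nim pile of size 3, so its Grundy value is 3.
The value of a disjunctive sum is the nim-sum of the parts.
Combined value = 0 XOR 1 XOR 0 XOR 3 = 2.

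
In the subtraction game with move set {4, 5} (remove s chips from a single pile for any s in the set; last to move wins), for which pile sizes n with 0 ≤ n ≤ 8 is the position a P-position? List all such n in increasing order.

Compute g(0), g(1), … for moves {4, 5}:
g(0) = mex{} = 0
g(1) = mex{} = 0
g(2) = mex{} = 0
g(3) = mex{} = 0
g(4) = mex{0} = 1
g(5) = mex{0} = 1
g(6) = mex{0} = 1
g(7) = mex{0} = 1
g(8) = mex{0,1} = 2
The P-positions (g = 0) in 0..8 are 0, 1, 2, 3.

0, 1, 2, 3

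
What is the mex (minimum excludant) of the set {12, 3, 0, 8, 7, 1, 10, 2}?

The values 0, 1, 2, 3 are all present; 4 is the first non-negative integer missing from the set.

4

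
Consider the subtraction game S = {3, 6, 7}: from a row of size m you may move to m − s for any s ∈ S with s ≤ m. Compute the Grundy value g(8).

Build the Grundy sequence with g(k) = mex{g(k−s) : s ∈ {3, 6, 7}, s ≤ k}:
g(0) = mex{} = 0
g(1) = mex{} = 0
g(2) = mex{} = 0
g(3) = mex{0} = 1
g(4) = mex{0} = 1
g(5) = mex{0} = 1
g(6) = mex{0,1} = 2
g(7) = mex{0,1} = 2
g(8) = mex{0,1} = 2
So g(8) = 2.

2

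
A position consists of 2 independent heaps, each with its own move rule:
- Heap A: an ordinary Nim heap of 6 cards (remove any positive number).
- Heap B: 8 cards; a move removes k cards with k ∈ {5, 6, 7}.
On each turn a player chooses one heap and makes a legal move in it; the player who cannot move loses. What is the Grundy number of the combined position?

7

Heap A is a plain Nim heap of size 6, so its Grundy value is 6.
Build the Grundy sequence for heap B with g(k) = mex{g(k−s) : s ∈ {5, 6, 7}, s ≤ k}:
k:     0  1  2  3  4  5  6  7  8
g(k):  0  0  0  0  0  1  1  1  1
So g(8) = 1.
The value of a disjunctive sum is the nim-sum of the parts.
Combined value = 6 ⊕ 1 = 7.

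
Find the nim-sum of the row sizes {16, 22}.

6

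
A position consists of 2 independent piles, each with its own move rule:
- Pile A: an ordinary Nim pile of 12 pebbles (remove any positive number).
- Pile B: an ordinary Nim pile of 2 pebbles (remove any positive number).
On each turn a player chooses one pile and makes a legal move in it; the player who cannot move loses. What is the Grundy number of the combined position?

Pile A is a plain Nim pile of size 12, so its Grundy value is 12.
Pile B is a plain Nim pile of size 2, so its Grundy value is 2.
By the Sprague-Grundy theorem, the Grundy value of a sum of independent games is the XOR of the component values.
Combined value = 12 XOR 2 = 14.

14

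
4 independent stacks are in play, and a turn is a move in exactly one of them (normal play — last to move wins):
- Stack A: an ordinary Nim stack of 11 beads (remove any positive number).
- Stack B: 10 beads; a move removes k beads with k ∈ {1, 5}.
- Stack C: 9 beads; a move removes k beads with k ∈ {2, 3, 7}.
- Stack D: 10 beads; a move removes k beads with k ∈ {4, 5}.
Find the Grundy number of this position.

9

Stack A is a plain Nim stack of size 11, so its Grundy value is 11.
Grundy values for stack B (subtraction set {1, 5}):
g(0) = mex{} = 0
g(1) = mex{0} = 1
g(2) = mex{1} = 0
g(3) = mex{0} = 1
g(4) = mex{1} = 0
g(5) = mex{0} = 1
g(6) = mex{1} = 0
g(7) = mex{0} = 1
g(8) = mex{1} = 0
g(9) = mex{0} = 1
g(10) = mex{1} = 0
So g(10) = 0.
Grundy values for stack C (subtraction set {2, 3, 7}):
g(0) = mex{} = 0
g(1) = mex{} = 0
g(2) = mex{0} = 1
g(3) = mex{0} = 1
g(4) = mex{0,1} = 2
g(5) = mex{1} = 0
g(6) = mex{1,2} = 0
g(7) = mex{0,2} = 1
g(8) = mex{0} = 1
g(9) = mex{0,1} = 2
So g(9) = 2.
For stack D, compute g(0), g(1), … with moves {4, 5}:
k:     0  1  2  3  4  5  6  7  8  9 10
g(k):  0  0  0  0  1  1  1  1  2  0  0
So g(10) = 0.
By the Sprague-Grundy theorem, the Grundy value of a sum of independent games is the XOR of the component values.
Combined value = 11 XOR 0 XOR 2 XOR 0 = 9.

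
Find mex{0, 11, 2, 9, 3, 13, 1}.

4

The values 0, 1, 2, 3 are all present; 4 is the first non-negative integer missing from the set.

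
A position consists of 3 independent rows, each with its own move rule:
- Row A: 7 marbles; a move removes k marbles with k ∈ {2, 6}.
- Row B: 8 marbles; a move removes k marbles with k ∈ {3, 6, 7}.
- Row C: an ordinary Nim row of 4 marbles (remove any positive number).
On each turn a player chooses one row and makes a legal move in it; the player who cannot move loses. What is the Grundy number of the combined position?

Build the Grundy sequence for row A with g(k) = mex{g(k−s) : s ∈ {2, 6}, s ≤ k}:
k:     0  1  2  3  4  5  6  7
g(k):  0  0  1  1  0  0  1  1
So g(7) = 1.
Grundy values for row B (subtraction set {3, 6, 7}):
k:     0  1  2  3  4  5  6  7  8
g(k):  0  0  0  1  1  1  2  2  2
So g(8) = 2.
Row C is a plain Nim row of size 4, so its Grundy value is 4.
By the Sprague-Grundy theorem, the Grundy value of a sum of independent games is the XOR of the component values.
Combined value = 1 ⊕ 2 ⊕ 4 = 7.

7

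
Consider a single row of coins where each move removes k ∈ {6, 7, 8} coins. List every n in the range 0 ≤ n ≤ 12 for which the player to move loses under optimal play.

0, 1, 2, 3, 4, 5

Compute g(0), g(1), … for moves {6, 7, 8}:
k:     0  1  2  3  4  5  6  7  8  9 10 11 12
g(k):  0  0  0  0  0  0  1  1  1  1  1  1  2
The P-positions (g = 0) in 0..12 are 0, 1, 2, 3, 4, 5.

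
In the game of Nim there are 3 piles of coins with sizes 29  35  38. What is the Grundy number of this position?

In binary:
  011101  (29)
  100011  (35)
  100110  (38)
  ------
  011000  (24)

24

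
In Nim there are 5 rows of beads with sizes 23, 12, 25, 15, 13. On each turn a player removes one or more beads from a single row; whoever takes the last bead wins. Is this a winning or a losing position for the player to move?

Losing position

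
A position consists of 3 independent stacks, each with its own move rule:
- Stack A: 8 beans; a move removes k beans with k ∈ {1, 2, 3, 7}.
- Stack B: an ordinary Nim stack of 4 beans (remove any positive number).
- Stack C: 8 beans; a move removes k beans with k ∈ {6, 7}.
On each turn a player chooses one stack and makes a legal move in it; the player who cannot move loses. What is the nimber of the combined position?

Grundy values for stack A (subtraction set {1, 2, 3, 7}):
k:     0  1  2  3  4  5  6  7  8
g(k):  0  1  2  3  0  1  2  3  0
So g(8) = 0.
Stack B is a plain Nim stack of size 4, so its Grundy value is 4.
Grundy values for stack C (subtraction set {6, 7}):
k:     0  1  2  3  4  5  6  7  8
g(k):  0  0  0  0  0  0  1  1  1
So g(8) = 1.
The value of a disjunctive sum is the nim-sum of the parts.
Combined value = 0 ⊕ 4 ⊕ 1 = 5.

5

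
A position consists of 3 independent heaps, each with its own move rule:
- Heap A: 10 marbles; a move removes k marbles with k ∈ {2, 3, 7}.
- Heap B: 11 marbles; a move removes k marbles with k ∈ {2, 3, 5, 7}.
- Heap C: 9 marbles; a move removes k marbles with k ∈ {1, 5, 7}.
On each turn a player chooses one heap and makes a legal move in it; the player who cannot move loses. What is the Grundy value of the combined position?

Build the Grundy sequence for heap A with g(k) = mex{g(k−s) : s ∈ {2, 3, 7}, s ≤ k}:
g(0) = mex{} = 0
g(1) = mex{} = 0
g(2) = mex{0} = 1
g(3) = mex{0} = 1
g(4) = mex{0,1} = 2
g(5) = mex{1} = 0
g(6) = mex{1,2} = 0
g(7) = mex{0,2} = 1
g(8) = mex{0} = 1
g(9) = mex{0,1} = 2
g(10) = mex{1} = 0
So g(10) = 0.
Grundy values for heap B (subtraction set {2, 3, 5, 7}):
k:     0  1  2  3  4  5  6  7  8  9 10 11
g(k):  0  0  1  1  2  2  3  3  4  0  0  1
So g(11) = 1.
For heap C, compute g(0), g(1), … with moves {1, 5, 7}:
k:     0  1  2  3  4  5  6  7  8  9
g(k):  0  1  0  1  0  1  0  1  0  1
So g(9) = 1.
The value of a disjunctive sum is the nim-sum of the parts.
Combined value = 0 XOR 1 XOR 1 = 0.

0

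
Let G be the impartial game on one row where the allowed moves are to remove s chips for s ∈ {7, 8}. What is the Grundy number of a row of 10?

Compute g(0), g(1), … for moves {7, 8}:
g(0) = mex{} = 0
g(1) = mex{} = 0
g(2) = mex{} = 0
g(3) = mex{} = 0
g(4) = mex{} = 0
g(5) = mex{} = 0
g(6) = mex{} = 0
g(7) = mex{0} = 1
g(8) = mex{0} = 1
g(9) = mex{0} = 1
g(10) = mex{0} = 1
So g(10) = 1.

1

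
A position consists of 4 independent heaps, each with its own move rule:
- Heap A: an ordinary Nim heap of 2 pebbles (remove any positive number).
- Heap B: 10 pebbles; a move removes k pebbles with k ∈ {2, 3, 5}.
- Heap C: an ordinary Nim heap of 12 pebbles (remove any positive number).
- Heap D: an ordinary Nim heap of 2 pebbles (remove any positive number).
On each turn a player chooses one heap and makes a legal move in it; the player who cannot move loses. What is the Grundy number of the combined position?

Heap A is a plain Nim heap of size 2, so its Grundy value is 2.
For heap B, compute g(0), g(1), … with moves {2, 3, 5}:
g(0) = mex{} = 0
g(1) = mex{} = 0
g(2) = mex{0} = 1
g(3) = mex{0} = 1
g(4) = mex{0,1} = 2
g(5) = mex{0,1} = 2
g(6) = mex{0,1,2} = 3
g(7) = mex{1,2} = 0
g(8) = mex{1,2,3} = 0
g(9) = mex{0,2,3} = 1
g(10) = mex{0,2} = 1
So g(10) = 1.
Heap C is a plain Nim heap of size 12, so its Grundy value is 12.
Heap D is a plain Nim heap of size 2, so its Grundy value is 2.
The value of a disjunctive sum is the nim-sum of the parts.
Combined value = 2 XOR 1 XOR 12 XOR 2 = 13.

13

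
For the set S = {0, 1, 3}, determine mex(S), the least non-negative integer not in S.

2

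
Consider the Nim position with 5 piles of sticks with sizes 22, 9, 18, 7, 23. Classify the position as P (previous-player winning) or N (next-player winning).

N-position

Nim-sum: 22 ⊕ 9 ⊕ 18 ⊕ 7 ⊕ 23 = 29.
The nim-sum is 29 ≠ 0, so this is an N-position: the player to move can win.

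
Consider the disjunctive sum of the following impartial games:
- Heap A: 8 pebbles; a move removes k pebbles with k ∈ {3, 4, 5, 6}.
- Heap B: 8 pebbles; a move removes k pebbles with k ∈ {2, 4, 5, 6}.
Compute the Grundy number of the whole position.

2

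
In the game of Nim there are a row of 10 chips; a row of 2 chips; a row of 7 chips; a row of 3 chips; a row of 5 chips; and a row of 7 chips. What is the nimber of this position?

Compute the nim-sum pairwise:
10 XOR 2 = 8
8 XOR 7 = 15
15 XOR 3 = 12
12 XOR 5 = 9
9 XOR 7 = 14

14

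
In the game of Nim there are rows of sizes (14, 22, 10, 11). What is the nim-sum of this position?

25

Nim-sum: 14 ⊕ 22 ⊕ 10 ⊕ 11 = 25.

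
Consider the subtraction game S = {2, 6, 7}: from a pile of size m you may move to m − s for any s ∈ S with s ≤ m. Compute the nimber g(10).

3

Build the Grundy sequence with g(k) = mex{g(k−s) : s ∈ {2, 6, 7}, s ≤ k}:
g(0) = mex{} = 0
g(1) = mex{} = 0
g(2) = mex{0} = 1
g(3) = mex{0} = 1
g(4) = mex{1} = 0
g(5) = mex{1} = 0
g(6) = mex{0} = 1
g(7) = mex{0} = 1
g(8) = mex{0,1} = 2
g(9) = mex{1} = 0
g(10) = mex{0,1,2} = 3
So g(10) = 3.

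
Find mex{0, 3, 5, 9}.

0 is in the set but 1 is not, so the mex is 1.

1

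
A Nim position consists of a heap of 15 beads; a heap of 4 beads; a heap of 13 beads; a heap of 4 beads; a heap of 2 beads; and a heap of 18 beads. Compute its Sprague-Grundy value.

Write each in binary and XOR column by column:
  01111  (15)
  00100  (4)
  01101  (13)
  00100  (4)
  00010  (2)
  10010  (18)
  -----
  10010  (18)

18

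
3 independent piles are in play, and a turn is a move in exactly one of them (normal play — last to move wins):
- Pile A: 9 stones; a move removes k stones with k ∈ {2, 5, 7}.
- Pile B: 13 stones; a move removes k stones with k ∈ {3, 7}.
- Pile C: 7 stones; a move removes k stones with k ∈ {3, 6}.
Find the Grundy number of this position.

For pile A, compute g(0), g(1), … with moves {2, 5, 7}:
k:     0  1  2  3  4  5  6  7  8  9
g(k):  0  0  1  1  0  2  1  3  2  2
So g(9) = 2.
For pile B, compute g(0), g(1), … with moves {3, 7}:
g(0) = mex{} = 0
g(1) = mex{} = 0
g(2) = mex{} = 0
g(3) = mex{0} = 1
g(4) = mex{0} = 1
g(5) = mex{0} = 1
g(6) = mex{1} = 0
g(7) = mex{0,1} = 2
g(8) = mex{0,1} = 2
g(9) = mex{0} = 1
g(10) = mex{1,2} = 0
g(11) = mex{1,2} = 0
g(12) = mex{1} = 0
g(13) = mex{0} = 1
So g(13) = 1.
For pile C, compute g(0), g(1), … with moves {3, 6}:
k:     0  1  2  3  4  5  6  7
g(k):  0  0  0  1  1  1  2  2
So g(7) = 2.
By the Sprague-Grundy theorem, the Grundy value of a sum of independent games is the XOR of the component values.
Combined value = 2 XOR 1 XOR 2 = 1.

1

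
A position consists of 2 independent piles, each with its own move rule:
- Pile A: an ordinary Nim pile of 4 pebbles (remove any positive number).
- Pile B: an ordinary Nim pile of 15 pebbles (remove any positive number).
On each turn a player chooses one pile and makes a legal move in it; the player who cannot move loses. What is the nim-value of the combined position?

Pile A is a plain Nim pile of size 4, so its Grundy value is 4.
Pile B is a plain Nim pile of size 15, so its Grundy value is 15.
The value of a disjunctive sum is the nim-sum of the parts.
Combined value = 4 ⊕ 15 = 11.

11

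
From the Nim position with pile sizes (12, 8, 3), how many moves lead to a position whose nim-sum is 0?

1

Compute the nim-sum pairwise:
12 XOR 8 = 4
4 XOR 3 = 7
The overall nim-sum is X = 7. A pile of size p has a winning move iff p XOR X < p (reduce it to p XOR X).
  12: 12 XOR 7 = 11 < 12 — winning move (to 11).
  8: 8 XOR 7 = 15 ≥ 8 — no move.
  3: 3 XOR 7 = 4 ≥ 3 — no move.
That gives 1 winning move.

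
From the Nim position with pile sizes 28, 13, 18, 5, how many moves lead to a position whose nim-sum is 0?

Write each in binary and XOR column by column:
  11100  (28)
  01101  (13)
  10010  (18)
  00101  (5)
  -----
  00110  (6)
The overall nim-sum is X = 6. A pile of size p has a winning move iff p XOR X < p (reduce it to p XOR X).
  28: 28 XOR 6 = 26 < 28 — winning move (to 26).
  13: 13 XOR 6 = 11 < 13 — winning move (to 11).
  18: 18 XOR 6 = 20 ≥ 18 — no move.
  5: 5 XOR 6 = 3 < 5 — winning move (to 3).
That gives 3 winning moves.

3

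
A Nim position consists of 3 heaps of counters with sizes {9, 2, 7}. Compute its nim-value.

12

Nim-sum: 9 ^ 2 ^ 7 = 12.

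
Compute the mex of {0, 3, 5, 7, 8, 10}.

0 is in the set but 1 is not, so the mex is 1.

1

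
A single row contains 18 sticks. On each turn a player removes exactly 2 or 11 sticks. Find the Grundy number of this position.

0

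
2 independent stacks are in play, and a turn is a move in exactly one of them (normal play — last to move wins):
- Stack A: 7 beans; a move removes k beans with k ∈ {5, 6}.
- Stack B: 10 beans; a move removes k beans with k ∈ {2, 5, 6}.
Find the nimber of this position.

0

Build the Grundy sequence for stack A with g(k) = mex{g(k−s) : s ∈ {5, 6}, s ≤ k}:
g(0) = mex{} = 0
g(1) = mex{} = 0
g(2) = mex{} = 0
g(3) = mex{} = 0
g(4) = mex{} = 0
g(5) = mex{0} = 1
g(6) = mex{0} = 1
g(7) = mex{0} = 1
So g(7) = 1.
Grundy values for stack B (subtraction set {2, 5, 6}):
g(0) = mex{} = 0
g(1) = mex{} = 0
g(2) = mex{0} = 1
g(3) = mex{0} = 1
g(4) = mex{1} = 0
g(5) = mex{0,1} = 2
g(6) = mex{0} = 1
g(7) = mex{0,1,2} = 3
g(8) = mex{1} = 0
g(9) = mex{0,1,3} = 2
g(10) = mex{0,2} = 1
So g(10) = 1.
By the Sprague-Grundy theorem, the Grundy value of a sum of independent games is the XOR of the component values.
Combined value = 1 XOR 1 = 0.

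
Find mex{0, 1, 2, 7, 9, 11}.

3

The values 0, 1, 2 are all present; 3 is the first non-negative integer missing from the set.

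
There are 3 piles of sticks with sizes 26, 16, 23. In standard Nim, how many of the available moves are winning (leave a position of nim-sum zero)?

3

Compute the nim-sum pairwise:
26 ⊕ 16 = 10
10 ⊕ 23 = 29
The overall nim-sum is X = 29. A pile of size p has a winning move iff p XOR X < p (reduce it to p XOR X).
  26: 26 XOR 29 = 7 < 26 — winning move (to 7).
  16: 16 XOR 29 = 13 < 16 — winning move (to 13).
  23: 23 XOR 29 = 10 < 23 — winning move (to 10).
That gives 3 winning moves.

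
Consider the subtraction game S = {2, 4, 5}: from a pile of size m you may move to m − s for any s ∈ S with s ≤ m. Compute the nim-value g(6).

3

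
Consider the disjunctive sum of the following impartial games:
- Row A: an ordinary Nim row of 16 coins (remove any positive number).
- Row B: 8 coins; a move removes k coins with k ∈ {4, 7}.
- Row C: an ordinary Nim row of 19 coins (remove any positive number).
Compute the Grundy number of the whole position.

1

Row A is a plain Nim row of size 16, so its Grundy value is 16.
Grundy values for row B (subtraction set {4, 7}):
k:     0  1  2  3  4  5  6  7  8
g(k):  0  0  0  0  1  1  1  1  2
So g(8) = 2.
Row C is a plain Nim row of size 19, so its Grundy value is 19.
By the Sprague-Grundy theorem, the Grundy value of a sum of independent games is the XOR of the component values.
Combined value = 16 XOR 2 XOR 19 = 1.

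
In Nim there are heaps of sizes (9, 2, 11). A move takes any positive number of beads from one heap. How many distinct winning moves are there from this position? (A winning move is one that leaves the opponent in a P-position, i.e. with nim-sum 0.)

0

Nim-sum: 9 ⊕ 2 ⊕ 11 = 0.
The nim-sum is already 0, so every move leaves a nonzero nim-sum — there are no winning moves.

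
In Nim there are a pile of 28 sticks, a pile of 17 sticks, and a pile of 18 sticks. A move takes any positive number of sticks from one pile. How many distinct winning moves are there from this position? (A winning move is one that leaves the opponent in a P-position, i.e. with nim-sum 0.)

In binary:
  11100  (28)
  10001  (17)
  10010  (18)
  -----
  11111  (31)
The overall nim-sum is X = 31. A pile of size p has a winning move iff p XOR X < p (reduce it to p XOR X).
  28: 28 XOR 31 = 3 < 28 — winning move (to 3).
  17: 17 XOR 31 = 14 < 17 — winning move (to 14).
  18: 18 XOR 31 = 13 < 18 — winning move (to 13).
That gives 3 winning moves.

3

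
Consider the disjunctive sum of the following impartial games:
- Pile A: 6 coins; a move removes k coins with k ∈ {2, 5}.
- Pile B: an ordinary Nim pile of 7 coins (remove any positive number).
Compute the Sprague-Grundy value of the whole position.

Grundy values for pile A (subtraction set {2, 5}):
g(0) = mex{} = 0
g(1) = mex{} = 0
g(2) = mex{0} = 1
g(3) = mex{0} = 1
g(4) = mex{1} = 0
g(5) = mex{0,1} = 2
g(6) = mex{0} = 1
So g(6) = 1.
Pile B is a plain Nim pile of size 7, so its Grundy value is 7.
The value of a disjunctive sum is the nim-sum of the parts.
Combined value = 1 XOR 7 = 6.

6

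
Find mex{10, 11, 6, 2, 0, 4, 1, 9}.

The values 0, 1, 2 are all present; 3 is the first non-negative integer missing from the set.

3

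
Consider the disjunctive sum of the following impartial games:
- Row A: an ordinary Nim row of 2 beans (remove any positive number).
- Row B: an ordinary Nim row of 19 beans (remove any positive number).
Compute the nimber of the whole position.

17

Row A is a plain Nim row of size 2, so its Grundy value is 2.
Row B is a plain Nim row of size 19, so its Grundy value is 19.
The value of a disjunctive sum is the nim-sum of the parts.
Combined value = 2 XOR 19 = 17.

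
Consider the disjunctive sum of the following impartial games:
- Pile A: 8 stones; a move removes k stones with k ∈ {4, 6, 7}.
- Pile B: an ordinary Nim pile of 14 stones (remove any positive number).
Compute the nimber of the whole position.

12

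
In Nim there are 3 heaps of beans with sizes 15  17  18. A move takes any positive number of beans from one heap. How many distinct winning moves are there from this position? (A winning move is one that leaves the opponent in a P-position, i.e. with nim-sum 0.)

Compute the nim-sum pairwise:
15 ⊕ 17 = 30
30 ⊕ 18 = 12
The overall nim-sum is X = 12. A heap of size p has a winning move iff p XOR X < p (reduce it to p XOR X).
  15: 15 XOR 12 = 3 < 15 — winning move (to 3).
  17: 17 XOR 12 = 29 ≥ 17 — no move.
  18: 18 XOR 12 = 30 ≥ 18 — no move.
That gives 1 winning move.

1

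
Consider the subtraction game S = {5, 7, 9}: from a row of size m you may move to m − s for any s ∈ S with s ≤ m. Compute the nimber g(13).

2

Grundy values for subtraction set {5, 7, 9}:
k:     0  1  2  3  4  5  6  7  8  9 10 11 12 13
g(k):  0  0  0  0  0  1  1  1  1  1  2  2  2  2
So g(13) = 2.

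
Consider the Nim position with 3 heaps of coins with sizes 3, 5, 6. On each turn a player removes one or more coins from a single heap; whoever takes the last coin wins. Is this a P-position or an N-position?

Nim-sum: 3 ⊕ 5 ⊕ 6 = 0.
The nim-sum is 0, so this is a P-position: the player to move is in a losing position under optimal play.

P-position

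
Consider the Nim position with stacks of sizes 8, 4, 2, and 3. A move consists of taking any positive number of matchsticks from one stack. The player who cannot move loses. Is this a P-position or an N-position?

N-position

Write each in binary and XOR column by column:
  1000  (8)
  0100  (4)
  0010  (2)
  0011  (3)
  ----
  1101  (13)
The nim-sum is 13 ≠ 0, so this is an N-position: the player to move can win.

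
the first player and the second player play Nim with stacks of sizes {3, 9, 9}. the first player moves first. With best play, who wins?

Nim-sum: 3 XOR 9 XOR 9 = 3.
The nim-sum is 3 ≠ 0, so this is an N-position: the player to move can win; the first player has a winning move.

the first player wins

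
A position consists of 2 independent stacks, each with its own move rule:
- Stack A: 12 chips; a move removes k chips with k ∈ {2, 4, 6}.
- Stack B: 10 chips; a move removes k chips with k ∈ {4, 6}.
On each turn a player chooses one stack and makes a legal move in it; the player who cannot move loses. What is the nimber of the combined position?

2

For stack A, compute g(0), g(1), … with moves {2, 4, 6}:
k:     0  1  2  3  4  5  6  7  8  9 10 11 12
g(k):  0  0  1  1  2  2  3  3  0  0  1  1  2
So g(12) = 2.
For stack B, compute g(0), g(1), … with moves {4, 6}:
g(0) = mex{} = 0
g(1) = mex{} = 0
g(2) = mex{} = 0
g(3) = mex{} = 0
g(4) = mex{0} = 1
g(5) = mex{0} = 1
g(6) = mex{0} = 1
g(7) = mex{0} = 1
g(8) = mex{0,1} = 2
g(9) = mex{0,1} = 2
g(10) = mex{1} = 0
So g(10) = 0.
The value of a disjunctive sum is the nim-sum of the parts.
Combined value = 2 ⊕ 0 = 2.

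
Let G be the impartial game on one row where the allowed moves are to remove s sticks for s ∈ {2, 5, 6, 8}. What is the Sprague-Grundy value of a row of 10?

3

Build the Grundy sequence with g(k) = mex{g(k−s) : s ∈ {2, 5, 6, 8}, s ≤ k}:
g(0) = mex{} = 0
g(1) = mex{} = 0
g(2) = mex{0} = 1
g(3) = mex{0} = 1
g(4) = mex{1} = 0
g(5) = mex{0,1} = 2
g(6) = mex{0} = 1
g(7) = mex{0,1,2} = 3
g(8) = mex{0,1} = 2
g(9) = mex{0,1,3} = 2
g(10) = mex{0,1,2} = 3
So g(10) = 3.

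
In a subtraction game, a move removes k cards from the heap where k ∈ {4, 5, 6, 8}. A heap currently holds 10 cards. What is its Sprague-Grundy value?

2

Compute g(0), g(1), … for moves {4, 5, 6, 8}:
k:     0  1  2  3  4  5  6  7  8  9 10
g(k):  0  0  0  0  1  1  1  1  2  2  2
So g(10) = 2.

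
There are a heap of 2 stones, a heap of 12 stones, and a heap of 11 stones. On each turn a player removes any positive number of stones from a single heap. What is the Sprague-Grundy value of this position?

Nim-sum: 2 ⊕ 12 ⊕ 11 = 5.

5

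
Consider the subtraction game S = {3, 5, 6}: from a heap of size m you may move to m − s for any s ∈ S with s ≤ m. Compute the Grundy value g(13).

1

Compute g(0), g(1), … for moves {3, 5, 6}:
g(0) = mex{} = 0
g(1) = mex{} = 0
g(2) = mex{} = 0
g(3) = mex{0} = 1
g(4) = mex{0} = 1
g(5) = mex{0} = 1
g(6) = mex{0,1} = 2
g(7) = mex{0,1} = 2
g(8) = mex{0,1} = 2
g(9) = mex{1,2} = 0
g(10) = mex{1,2} = 0
g(11) = mex{1,2} = 0
g(12) = mex{0,2} = 1
g(13) = mex{0,2} = 1
So g(13) = 1.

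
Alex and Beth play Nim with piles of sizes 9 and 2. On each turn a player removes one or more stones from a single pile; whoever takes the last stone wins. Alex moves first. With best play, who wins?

In binary:
  1001  (9)
  0010  (2)
  ----
  1011  (11)
The nim-sum is 11 ≠ 0, so this is an N-position: the player to move can win; Alex has a winning move.

Alex wins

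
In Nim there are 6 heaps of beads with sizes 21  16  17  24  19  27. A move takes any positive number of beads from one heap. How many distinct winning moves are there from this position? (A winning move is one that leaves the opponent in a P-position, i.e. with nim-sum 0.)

1

Nim-sum: 21 ⊕ 16 ⊕ 17 ⊕ 24 ⊕ 19 ⊕ 27 = 4.
The overall nim-sum is X = 4. A heap of size p has a winning move iff p XOR X < p (reduce it to p XOR X).
  21: 21 XOR 4 = 17 < 21 — winning move (to 17).
  16: 16 XOR 4 = 20 ≥ 16 — no move.
  17: 17 XOR 4 = 21 ≥ 17 — no move.
  24: 24 XOR 4 = 28 ≥ 24 — no move.
  19: 19 XOR 4 = 23 ≥ 19 — no move.
  27: 27 XOR 4 = 31 ≥ 27 — no move.
That gives 1 winning move.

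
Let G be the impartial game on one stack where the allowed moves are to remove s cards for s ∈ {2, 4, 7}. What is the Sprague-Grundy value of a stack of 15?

0

Grundy values for subtraction set {2, 4, 7}:
k:     0  1  2  3  4  5  6  7  8  9 10 11 12 13 14 15
g(k):  0  0  1  1  2  2  0  3  1  0  2  1  0  2  1  0
So g(15) = 0.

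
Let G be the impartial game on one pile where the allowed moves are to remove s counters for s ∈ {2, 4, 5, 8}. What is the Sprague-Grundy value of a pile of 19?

0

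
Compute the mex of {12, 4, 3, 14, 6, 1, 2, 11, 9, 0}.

5

The values 0, 1, 2, 3, 4 are all present; 5 is the first non-negative integer missing from the set.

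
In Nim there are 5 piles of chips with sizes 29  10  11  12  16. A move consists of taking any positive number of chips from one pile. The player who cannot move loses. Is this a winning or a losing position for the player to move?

Nim-sum: 29 ^ 10 ^ 11 ^ 12 ^ 16 = 0.
The nim-sum is 0, so this is a P-position: the player to move is in a losing position under optimal play.

Losing position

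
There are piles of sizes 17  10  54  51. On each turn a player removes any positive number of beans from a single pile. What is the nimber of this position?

30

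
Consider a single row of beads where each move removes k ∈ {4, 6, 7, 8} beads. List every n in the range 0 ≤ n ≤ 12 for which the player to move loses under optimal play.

0, 1, 2, 3, 12

Grundy values for subtraction set {4, 6, 7, 8}:
k:     0  1  2  3  4  5  6  7  8  9 10 11 12
g(k):  0  0  0  0  1  1  1  1  2  2  2  2  0
The P-positions (g = 0) in 0..12 are 0, 1, 2, 3, 12.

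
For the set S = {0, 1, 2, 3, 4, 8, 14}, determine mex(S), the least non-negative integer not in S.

5

The values 0, 1, 2, 3, 4 are all present; 5 is the first non-negative integer missing from the set.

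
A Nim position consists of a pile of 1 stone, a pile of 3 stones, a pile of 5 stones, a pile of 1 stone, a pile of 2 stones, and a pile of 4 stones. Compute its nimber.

Compute the nim-sum pairwise:
1 ^ 3 = 2
2 ^ 5 = 7
7 ^ 1 = 6
6 ^ 2 = 4
4 ^ 4 = 0

0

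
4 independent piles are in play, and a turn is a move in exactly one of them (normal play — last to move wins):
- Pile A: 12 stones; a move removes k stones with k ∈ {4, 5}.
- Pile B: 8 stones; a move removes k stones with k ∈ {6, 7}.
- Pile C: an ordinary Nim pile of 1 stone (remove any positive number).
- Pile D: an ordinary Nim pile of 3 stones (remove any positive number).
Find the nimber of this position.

3

For pile A, compute g(0), g(1), … with moves {4, 5}:
g(0) = mex{} = 0
g(1) = mex{} = 0
g(2) = mex{} = 0
g(3) = mex{} = 0
g(4) = mex{0} = 1
g(5) = mex{0} = 1
g(6) = mex{0} = 1
g(7) = mex{0} = 1
g(8) = mex{0,1} = 2
g(9) = mex{1} = 0
g(10) = mex{1} = 0
g(11) = mex{1} = 0
g(12) = mex{1,2} = 0
So g(12) = 0.
For pile B, compute g(0), g(1), … with moves {6, 7}:
k:     0  1  2  3  4  5  6  7  8
g(k):  0  0  0  0  0  0  1  1  1
So g(8) = 1.
Pile C is a plain Nim pile of size 1, so its Grundy value is 1.
Pile D is a plain Nim pile of size 3, so its Grundy value is 3.
By the Sprague-Grundy theorem, the Grundy value of a sum of independent games is the XOR of the component values.
Combined value = 0 XOR 1 XOR 1 XOR 3 = 3.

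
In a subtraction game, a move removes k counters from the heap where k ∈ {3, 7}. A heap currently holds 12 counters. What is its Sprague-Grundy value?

Compute g(0), g(1), … for moves {3, 7}:
g(0) = mex{} = 0
g(1) = mex{} = 0
g(2) = mex{} = 0
g(3) = mex{0} = 1
g(4) = mex{0} = 1
g(5) = mex{0} = 1
g(6) = mex{1} = 0
g(7) = mex{0,1} = 2
g(8) = mex{0,1} = 2
g(9) = mex{0} = 1
g(10) = mex{1,2} = 0
g(11) = mex{1,2} = 0
g(12) = mex{1} = 0
So g(12) = 0.

0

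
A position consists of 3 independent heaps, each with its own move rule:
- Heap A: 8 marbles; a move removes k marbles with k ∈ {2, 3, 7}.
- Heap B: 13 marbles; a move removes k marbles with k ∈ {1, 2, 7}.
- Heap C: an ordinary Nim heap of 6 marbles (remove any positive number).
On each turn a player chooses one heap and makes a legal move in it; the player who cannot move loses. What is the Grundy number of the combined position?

6

Grundy values for heap A (subtraction set {2, 3, 7}):
g(0) = mex{} = 0
g(1) = mex{} = 0
g(2) = mex{0} = 1
g(3) = mex{0} = 1
g(4) = mex{0,1} = 2
g(5) = mex{1} = 0
g(6) = mex{1,2} = 0
g(7) = mex{0,2} = 1
g(8) = mex{0} = 1
So g(8) = 1.
Build the Grundy sequence for heap B with g(k) = mex{g(k−s) : s ∈ {1, 2, 7}, s ≤ k}:
g(0) = mex{} = 0
g(1) = mex{0} = 1
g(2) = mex{0,1} = 2
g(3) = mex{1,2} = 0
g(4) = mex{0,2} = 1
g(5) = mex{0,1} = 2
g(6) = mex{1,2} = 0
g(7) = mex{0,2} = 1
g(8) = mex{0,1} = 2
g(9) = mex{1,2} = 0
g(10) = mex{0,2} = 1
g(11) = mex{0,1} = 2
g(12) = mex{1,2} = 0
g(13) = mex{0,2} = 1
So g(13) = 1.
Heap C is a plain Nim heap of size 6, so its Grundy value is 6.
The value of a disjunctive sum is the nim-sum of the parts.
Combined value = 1 XOR 1 XOR 6 = 6.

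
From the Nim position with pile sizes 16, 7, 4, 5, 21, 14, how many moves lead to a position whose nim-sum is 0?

1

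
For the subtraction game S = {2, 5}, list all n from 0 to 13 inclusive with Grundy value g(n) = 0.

0, 1, 4, 7, 8, 11

Compute g(0), g(1), … for moves {2, 5}:
g(0) = mex{} = 0
g(1) = mex{} = 0
g(2) = mex{0} = 1
g(3) = mex{0} = 1
g(4) = mex{1} = 0
g(5) = mex{0,1} = 2
g(6) = mex{0} = 1
g(7) = mex{1,2} = 0
g(8) = mex{1} = 0
g(9) = mex{0} = 1
g(10) = mex{0,2} = 1
g(11) = mex{1} = 0
g(12) = mex{0,1} = 2
g(13) = mex{0} = 1
The P-positions (g = 0) in 0..13 are 0, 1, 4, 7, 8, 11.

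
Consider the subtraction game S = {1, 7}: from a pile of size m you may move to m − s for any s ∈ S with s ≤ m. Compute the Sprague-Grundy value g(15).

1

Build the Grundy sequence with g(k) = mex{g(k−s) : s ∈ {1, 7}, s ≤ k}:
k:     0  1  2  3  4  5  6  7  8  9 10 11 12 13 14 15
g(k):  0  1  0  1  0  1  0  1  0  1  0  1  0  1  0  1
So g(15) = 1.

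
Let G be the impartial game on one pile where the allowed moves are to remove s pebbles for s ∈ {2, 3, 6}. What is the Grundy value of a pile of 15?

Compute g(0), g(1), … for moves {2, 3, 6}:
k:     0  1  2  3  4  5  6  7  8  9 10 11 12 13 14 15
g(k):  0  0  1  1  2  0  3  1  2  0  0  1  1  2  0  3
So g(15) = 3.

3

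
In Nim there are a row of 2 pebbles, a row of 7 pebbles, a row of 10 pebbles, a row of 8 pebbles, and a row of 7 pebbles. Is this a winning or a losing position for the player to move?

Losing position

Compute the nim-sum pairwise:
2 ⊕ 7 = 5
5 ⊕ 10 = 15
15 ⊕ 8 = 7
7 ⊕ 7 = 0
The nim-sum is 0, so this is a P-position: the player to move is in a losing position under optimal play.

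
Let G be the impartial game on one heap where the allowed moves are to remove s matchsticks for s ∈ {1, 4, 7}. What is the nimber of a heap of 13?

0

Grundy values for subtraction set {1, 4, 7}:
g(0) = mex{} = 0
g(1) = mex{0} = 1
g(2) = mex{1} = 0
g(3) = mex{0} = 1
g(4) = mex{0,1} = 2
g(5) = mex{1,2} = 0
g(6) = mex{0} = 1
g(7) = mex{0,1} = 2
g(8) = mex{1,2} = 0
g(9) = mex{0} = 1
g(10) = mex{1} = 0
g(11) = mex{0,2} = 1
g(12) = mex{0,1} = 2
g(13) = mex{1,2} = 0
So g(13) = 0.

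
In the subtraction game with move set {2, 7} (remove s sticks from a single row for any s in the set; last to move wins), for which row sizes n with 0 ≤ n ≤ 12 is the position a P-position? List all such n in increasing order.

0, 1, 4, 5, 9, 10

Build the Grundy sequence with g(k) = mex{g(k−s) : s ∈ {2, 7}, s ≤ k}:
k:     0  1  2  3  4  5  6  7  8  9 10 11 12
g(k):  0  0  1  1  0  0  1  1  2  0  0  1  1
The P-positions (g = 0) in 0..12 are 0, 1, 4, 5, 9, 10.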